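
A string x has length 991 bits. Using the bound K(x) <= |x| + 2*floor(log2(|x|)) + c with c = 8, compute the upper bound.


floor(log2(991)) = 9
2 * 9 = 18
K(x) <= 991 + 18 + 8 = 1017

1017


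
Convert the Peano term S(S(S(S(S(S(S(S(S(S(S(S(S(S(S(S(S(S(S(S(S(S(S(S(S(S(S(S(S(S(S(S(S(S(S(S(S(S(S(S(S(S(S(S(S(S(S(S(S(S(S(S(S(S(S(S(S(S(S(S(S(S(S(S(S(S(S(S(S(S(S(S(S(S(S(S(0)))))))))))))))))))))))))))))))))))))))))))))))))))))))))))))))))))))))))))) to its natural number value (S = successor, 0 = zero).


Counting successors applied to 0:
76 applications of S to 0 = 76

76


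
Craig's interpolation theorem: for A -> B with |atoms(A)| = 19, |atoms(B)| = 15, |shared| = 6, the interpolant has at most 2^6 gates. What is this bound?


Shared atoms = 6
Craig interpolant size bound = 2^6
= 64

64


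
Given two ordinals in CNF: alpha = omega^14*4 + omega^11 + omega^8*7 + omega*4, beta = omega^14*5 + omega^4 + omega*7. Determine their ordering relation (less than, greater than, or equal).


Compare term by term from highest exponent:
alpha = omega^14*4 + omega^11 + omega^8*7 + omega*4
beta = omega^14*5 + omega^4 + omega*7
Term 1: alpha has omega^14*4, beta has omega^14*5
Term 2: alpha has omega^11*1, beta has omega^4*1
Term 3: alpha has omega^8*7, beta has omega^1*7
Term 4: alpha has omega^1*4, beta has omega^0*0
Result: alpha < beta

alpha < beta


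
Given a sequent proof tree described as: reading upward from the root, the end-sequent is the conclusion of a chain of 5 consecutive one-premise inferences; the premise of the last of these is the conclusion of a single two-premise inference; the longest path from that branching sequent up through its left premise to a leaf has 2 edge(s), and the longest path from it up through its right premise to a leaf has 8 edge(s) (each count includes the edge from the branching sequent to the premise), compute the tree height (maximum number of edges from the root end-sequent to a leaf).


Longest path through the left premise: 2 edges (measured from the branching sequent)
Longest path through the right premise: 8 edges
Height of the subtree rooted at the branching sequent: max(2, 8) = 8
The branching sequent sits 5 edges above the root (the chain of one-premise inferences), so height = 8 + 5 = 13

13


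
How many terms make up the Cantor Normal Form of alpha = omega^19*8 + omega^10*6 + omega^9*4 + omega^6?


CNF: omega^19*8 + omega^10*6 + omega^9*4 + omega^6
Count the summands separated by '+':
  term 1: omega^19*8
  term 2: omega^10*6
  term 3: omega^9*4
  term 4: omega^6
Total terms = 4

4


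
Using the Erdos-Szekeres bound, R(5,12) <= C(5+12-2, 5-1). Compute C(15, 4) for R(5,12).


R(5,12) <= C(5+12-2, 5-1) = C(15, 4)
C(15, 4) = 15! / (4! * 11!)
= 1365

1365


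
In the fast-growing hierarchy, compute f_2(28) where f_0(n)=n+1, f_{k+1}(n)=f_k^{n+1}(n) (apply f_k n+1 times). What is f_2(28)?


f_2(28) = f_1^29(28)
f_1(m) = 2m + 1.
Iterating: f_1^k(n) = 2^k*(n+1) - 1.
f_2(28) = 2^29*(28+1) - 1 = 536870912*29 - 1 = 15569256447

15569256447


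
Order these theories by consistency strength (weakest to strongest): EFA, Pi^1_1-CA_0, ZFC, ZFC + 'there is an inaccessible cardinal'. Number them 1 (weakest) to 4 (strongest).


Ordering by consistency strength:
1. EFA
2. Pi^1_1-CA_0
3. ZFC
4. ZFC + 'there is an inaccessible cardinal'


EFA=1, Pi^1_1-CA_0=2, ZFC=3, ZFC + 'there is an inaccessible cardinal'=4


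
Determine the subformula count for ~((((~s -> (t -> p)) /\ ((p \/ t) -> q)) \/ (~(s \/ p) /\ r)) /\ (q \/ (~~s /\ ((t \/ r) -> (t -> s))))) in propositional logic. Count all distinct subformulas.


Formula: ~((((~s -> (t -> p)) /\ ((p \/ t) -> q)) \/ (~(s \/ p) /\ r)) /\ (q \/ (~~s /\ ((t \/ r) -> (t -> s)))))
Subformulas found:
  1. r
  2. q
  3. s
  4. t
  5. p
  6. ~s
  7. ~~s
  8. (t \/ r)
  9. (t -> s)
  10. (s \/ p)
  11. (p \/ t)
  12. (t -> p)
  13. ~(s \/ p)
  14. ((p \/ t) -> q)
  15. (~(s \/ p) /\ r)
  16. (~s -> (t -> p))
  17. ((t \/ r) -> (t -> s))
  18. (~~s /\ ((t \/ r) -> (t -> s)))
  19. ((~s -> (t -> p)) /\ ((p \/ t) -> q))
  20. (q \/ (~~s /\ ((t \/ r) -> (t -> s))))
  21. (((~s -> (t -> p)) /\ ((p \/ t) -> q)) \/ (~(s \/ p) /\ r))
  22. ((((~s -> (t -> p)) /\ ((p \/ t) -> q)) \/ (~(s \/ p) /\ r)) /\ (q \/ (~~s /\ ((t \/ r) -> (t -> s)))))
  23. ~((((~s -> (t -> p)) /\ ((p \/ t) -> q)) \/ (~(s \/ p) /\ r)) /\ (q \/ (~~s /\ ((t \/ r) -> (t -> s)))))
Total distinct subformulas = 23

23


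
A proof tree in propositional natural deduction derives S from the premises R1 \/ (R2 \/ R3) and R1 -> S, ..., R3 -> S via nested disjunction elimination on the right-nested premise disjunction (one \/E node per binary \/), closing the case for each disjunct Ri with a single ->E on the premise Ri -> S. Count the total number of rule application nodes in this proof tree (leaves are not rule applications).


The premise R1 \/ (R2 \/ R3) contains 3 disjuncts, hence 2 binary \/ connectives.
- Each binary \/ is eliminated once: 2 \/E nodes.
- Each of the 3 cases Ri derives S by one ->E with Ri -> S: 3 ->E nodes.
Total = 2 + 3 = 5

5


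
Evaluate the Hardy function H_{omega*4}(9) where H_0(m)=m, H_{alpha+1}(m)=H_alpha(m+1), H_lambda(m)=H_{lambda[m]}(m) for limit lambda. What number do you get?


H_{omega*4}(9):
For the Hardy hierarchy, H_{omega*k}(n) = 2^k * n.
2^4 = 16.
16 * 9 = 144

144


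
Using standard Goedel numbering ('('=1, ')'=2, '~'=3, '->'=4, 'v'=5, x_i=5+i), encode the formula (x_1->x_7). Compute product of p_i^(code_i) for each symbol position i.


Formula: (x_1->x_7)
Symbol codes: [1, 6, 4, 12, 2]
Primes: [2, 3, 5, 7, 11]
p_1^1 = 2^1 = 2
p_2^6 = 3^6 = 729
p_3^4 = 5^4 = 625
p_4^12 = 7^12 = 13841287201
p_5^2 = 11^2 = 121
Product = 1526157628391261250

1526157628391261250


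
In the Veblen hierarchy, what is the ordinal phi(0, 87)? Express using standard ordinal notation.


phi(0, 87):
phi(0, beta) = omega^beta by definition.
phi(0, 87) = omega^87

omega^87


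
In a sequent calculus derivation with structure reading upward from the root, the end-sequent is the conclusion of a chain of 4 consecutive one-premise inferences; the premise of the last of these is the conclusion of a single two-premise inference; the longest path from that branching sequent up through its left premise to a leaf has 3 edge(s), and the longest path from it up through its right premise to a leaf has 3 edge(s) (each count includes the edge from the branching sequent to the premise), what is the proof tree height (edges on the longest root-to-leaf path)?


Longest path through the left premise: 3 edges (measured from the branching sequent)
Longest path through the right premise: 3 edges
Height of the subtree rooted at the branching sequent: max(3, 3) = 3
The branching sequent sits 4 edges above the root (the chain of one-premise inferences), so height = 3 + 4 = 7

7


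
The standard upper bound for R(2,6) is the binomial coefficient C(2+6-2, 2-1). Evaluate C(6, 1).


R(2,6) <= C(2+6-2, 2-1) = C(6, 1)
C(6, 1) = 6! / (1! * 5!)
= 6

6


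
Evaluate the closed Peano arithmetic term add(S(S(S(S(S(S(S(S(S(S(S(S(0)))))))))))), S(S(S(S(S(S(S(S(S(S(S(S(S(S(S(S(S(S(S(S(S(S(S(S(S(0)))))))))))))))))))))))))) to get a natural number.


add(S^12(0), S^25(0)):
S^12(0) = 12
S^25(0) = 25
12 + 25 = 37

37


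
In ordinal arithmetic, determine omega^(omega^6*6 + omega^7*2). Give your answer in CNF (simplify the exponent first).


omega^(omega^6*6 + omega^7*2):
In ordinal addition a term is absorbed by a following term of strictly larger exponent: 6 < 7, so omega^6*6 + omega^7*2 = omega^7*2.
omega raised to a CNF ordinal is a single CNF term: Result = omega^(omega^7*2)

omega^(omega^7*2)


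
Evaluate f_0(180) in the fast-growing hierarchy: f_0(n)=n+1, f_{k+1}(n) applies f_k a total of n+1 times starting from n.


f_0(180) = 180 + 1 = 181

181


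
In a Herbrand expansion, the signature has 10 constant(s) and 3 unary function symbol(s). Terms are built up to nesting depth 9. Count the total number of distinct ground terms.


Herbrand terms by depth:
Depth 0: 10 constants
Depth 1: 30 new terms (running total: 40)
Depth 2: 90 new terms (running total: 130)
Depth 3: 270 new terms (running total: 400)
Depth 4: 810 new terms (running total: 1210)
Depth 5: 2430 new terms (running total: 3640)
Depth 6: 7290 new terms (running total: 10930)
Depth 7: 21870 new terms (running total: 32800)
Depth 8: 65610 new terms (running total: 98410)
Depth 9: 196830 new terms (running total: 295240)
Total distinct ground terms = 295240

295240


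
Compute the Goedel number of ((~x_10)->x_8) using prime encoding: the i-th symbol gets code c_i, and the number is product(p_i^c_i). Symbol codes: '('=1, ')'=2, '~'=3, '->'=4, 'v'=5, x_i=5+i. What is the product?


Formula: ((~x_10)->x_8)
Symbol codes: [1, 1, 3, 15, 2, 4, 13, 2]
Primes: [2, 3, 5, 7, 11, 13, 17, 19]
p_1^1 = 2^1 = 2
p_2^1 = 3^1 = 3
p_3^3 = 5^3 = 125
p_4^15 = 7^15 = 4747561509943
p_5^2 = 11^2 = 121
p_6^4 = 13^4 = 28561
p_7^13 = 17^13 = 9904578032905937
p_8^2 = 19^2 = 361
Product = 43998089921406291175963225229892853673250

43998089921406291175963225229892853673250


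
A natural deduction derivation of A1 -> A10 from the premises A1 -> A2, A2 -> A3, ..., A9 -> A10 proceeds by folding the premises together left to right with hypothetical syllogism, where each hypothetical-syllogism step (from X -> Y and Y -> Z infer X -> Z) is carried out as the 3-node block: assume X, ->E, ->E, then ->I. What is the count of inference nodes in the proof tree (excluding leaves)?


There are 9 premises in the chain. The first HS step combines premises 1 and 2; each further premise needs one more HS step.
So 9 premises require 9 - 1 = 8 hypothetical-syllogism steps.
Each HS step uses 3 inference nodes (->E, ->E, ->I).
8 * 3 = 24 total inference nodes.

24


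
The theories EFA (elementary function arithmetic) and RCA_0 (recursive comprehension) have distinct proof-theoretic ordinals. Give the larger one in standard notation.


Proof-theoretic ordinal of EFA (elementary function arithmetic): omega^3
Proof-theoretic ordinal of RCA_0 (recursive comprehension): omega^omega
Comparing: omega^3 < omega^omega.
The larger ordinal is omega^omega (from RCA_0 (recursive comprehension)).

omega^omega


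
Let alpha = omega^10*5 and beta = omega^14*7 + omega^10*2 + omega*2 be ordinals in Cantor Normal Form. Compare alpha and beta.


Compare term by term from highest exponent:
alpha = omega^10*5
beta = omega^14*7 + omega^10*2 + omega*2
Term 1: alpha has omega^10*5, beta has omega^14*7
Term 2: alpha has omega^0*0, beta has omega^10*2
Term 3: alpha has omega^0*0, beta has omega^1*2
Result: alpha < beta

alpha < beta


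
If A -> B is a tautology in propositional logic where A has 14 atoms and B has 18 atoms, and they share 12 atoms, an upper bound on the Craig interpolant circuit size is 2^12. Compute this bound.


Shared atoms = 12
Craig interpolant size bound = 2^12
= 4096

4096


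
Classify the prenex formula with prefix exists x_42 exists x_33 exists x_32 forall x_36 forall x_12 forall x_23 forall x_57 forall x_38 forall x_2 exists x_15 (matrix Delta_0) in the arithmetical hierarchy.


Leading quantifier is exists, so the class is Sigma.
Number of quantifier blocks = alternations + 1 = 2 + 1 = 3.
Classification: Sigma_3

Sigma_3


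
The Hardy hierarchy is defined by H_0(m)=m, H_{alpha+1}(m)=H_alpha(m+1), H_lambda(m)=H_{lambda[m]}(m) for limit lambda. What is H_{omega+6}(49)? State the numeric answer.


H_{omega+6}(49):
Unwind the 6 successor steps: H_{omega+6}(49) = H_omega(49+6) = H_omega(55).
H_omega(m) = H_m(m) = m + m = 2m.
Result = 2 * 55 = 110

110


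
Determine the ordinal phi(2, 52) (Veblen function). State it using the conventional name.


phi(2, 52):
phi(2, beta) = zeta_beta (the beta-th zeta number, fixed point of epsilon).
phi(2, 52) = zeta_52

zeta_52


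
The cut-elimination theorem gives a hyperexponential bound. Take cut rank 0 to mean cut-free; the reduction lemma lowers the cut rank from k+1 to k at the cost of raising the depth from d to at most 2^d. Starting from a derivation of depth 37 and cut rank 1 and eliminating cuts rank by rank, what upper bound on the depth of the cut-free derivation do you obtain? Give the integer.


Each rank reduction sends depth d to at most 2^d; cut rank r needs r reductions.
2_0(37) = 37
2_1(37) = 2^37 = 137438953472
Cut-free depth bound = 137438953472

137438953472


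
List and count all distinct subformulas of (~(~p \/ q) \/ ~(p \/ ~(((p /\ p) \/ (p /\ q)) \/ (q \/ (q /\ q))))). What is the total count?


Formula: (~(~p \/ q) \/ ~(p \/ ~(((p /\ p) \/ (p /\ q)) \/ (q \/ (q /\ q)))))
Subformulas found:
  1. q
  2. p
  3. ~p
  4. (p /\ q)
  5. (q /\ q)
  6. (p /\ p)
  7. (~p \/ q)
  8. ~(~p \/ q)
  9. (q \/ (q /\ q))
  10. ((p /\ p) \/ (p /\ q))
  11. (((p /\ p) \/ (p /\ q)) \/ (q \/ (q /\ q)))
  12. ~(((p /\ p) \/ (p /\ q)) \/ (q \/ (q /\ q)))
  13. (p \/ ~(((p /\ p) \/ (p /\ q)) \/ (q \/ (q /\ q))))
  14. ~(p \/ ~(((p /\ p) \/ (p /\ q)) \/ (q \/ (q /\ q))))
  15. (~(~p \/ q) \/ ~(p \/ ~(((p /\ p) \/ (p /\ q)) \/ (q \/ (q /\ q)))))
Total distinct subformulas = 15

15


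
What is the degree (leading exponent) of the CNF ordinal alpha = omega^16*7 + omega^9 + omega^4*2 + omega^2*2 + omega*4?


CNF: omega^16*7 + omega^9 + omega^4*2 + omega^2*2 + omega*4
The leading term is omega^16*7, which has exponent 16.

16


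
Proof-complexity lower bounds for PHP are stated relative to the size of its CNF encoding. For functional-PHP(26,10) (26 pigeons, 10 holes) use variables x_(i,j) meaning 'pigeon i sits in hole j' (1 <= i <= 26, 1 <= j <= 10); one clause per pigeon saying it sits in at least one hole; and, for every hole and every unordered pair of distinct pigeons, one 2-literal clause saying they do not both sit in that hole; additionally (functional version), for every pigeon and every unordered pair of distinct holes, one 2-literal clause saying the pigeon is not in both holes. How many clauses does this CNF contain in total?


functional-PHP(26,10): 26 pigeons, 10 holes, 26*10 = 260 variables.
- pigeon clauses: one per pigeon -> 26 clauses
- hole clauses: 10 holes * C(26,2) = 10 * 325 -> 3250 clauses
- functional clauses: 26 pigeons * C(10,2) = 26 * 45 -> 1170 clauses
Total clauses = 26 + 3250 + 1170 = 4446

4446


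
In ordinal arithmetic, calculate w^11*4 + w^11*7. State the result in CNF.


Ordinal addition w^11*4 + w^11*7:
Both terms have the same exponent 11.
w^e*c + w^e*d = w^e*(c+d).
Result = w^11*(4+7) = w^11*11

w^11*11


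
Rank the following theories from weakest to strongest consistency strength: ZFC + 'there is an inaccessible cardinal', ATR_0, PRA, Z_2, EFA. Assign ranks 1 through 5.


Ordering by consistency strength:
1. EFA
2. PRA
3. ATR_0
4. Z_2
5. ZFC + 'there is an inaccessible cardinal'


ZFC + 'there is an inaccessible cardinal'=5, ATR_0=3, PRA=2, Z_2=4, EFA=1


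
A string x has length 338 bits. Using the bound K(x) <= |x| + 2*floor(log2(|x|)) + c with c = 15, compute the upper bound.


floor(log2(338)) = 8
2 * 8 = 16
K(x) <= 338 + 16 + 15 = 369

369


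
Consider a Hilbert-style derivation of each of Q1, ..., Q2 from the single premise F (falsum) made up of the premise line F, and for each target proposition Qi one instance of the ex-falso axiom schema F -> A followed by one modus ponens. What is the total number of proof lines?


Ex falso, line by line:
- 1 premise line (F)
- 2 targets, each needing 1 axiom instance (F -> Qi) + 1 MP = 2 lines: 2 * 2 = 4
Total = 1 + 4 = 5 lines.

5


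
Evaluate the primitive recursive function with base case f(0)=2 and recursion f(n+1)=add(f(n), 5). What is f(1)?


f(0) = 2
f(1) = add(f(0), 5) = add(2, 5) = 7


7


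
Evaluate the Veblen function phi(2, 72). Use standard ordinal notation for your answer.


phi(2, 72):
phi(2, beta) = zeta_beta (the beta-th zeta number, fixed point of epsilon).
phi(2, 72) = zeta_72

zeta_72


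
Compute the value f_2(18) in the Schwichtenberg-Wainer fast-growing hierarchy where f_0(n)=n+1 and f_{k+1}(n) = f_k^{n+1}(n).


f_2(18) = f_1^19(18)
f_1(m) = 2m + 1.
Iterating: f_1^k(n) = 2^k*(n+1) - 1.
f_2(18) = 2^19*(18+1) - 1 = 524288*19 - 1 = 9961471

9961471


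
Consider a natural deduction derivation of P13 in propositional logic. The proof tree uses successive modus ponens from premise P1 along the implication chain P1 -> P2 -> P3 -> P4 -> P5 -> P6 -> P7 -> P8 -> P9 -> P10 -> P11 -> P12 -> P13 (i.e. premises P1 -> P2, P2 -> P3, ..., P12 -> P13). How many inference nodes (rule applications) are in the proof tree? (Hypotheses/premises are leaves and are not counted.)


We have a chain: P1 -> P2 -> P3 -> P4 -> P5 -> P6 -> P7 -> P8 -> P9 -> P10 -> P11 -> P12 -> P13.
Each modus ponens application produces the next variable.
The chain has 13 propositions, so 13-1 = 12 modus ponens steps.
Total inference nodes = 12

12


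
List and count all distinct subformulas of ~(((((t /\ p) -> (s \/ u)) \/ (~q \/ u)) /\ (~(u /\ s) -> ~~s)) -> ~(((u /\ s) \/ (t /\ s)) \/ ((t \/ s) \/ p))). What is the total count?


Formula: ~(((((t /\ p) -> (s \/ u)) \/ (~q \/ u)) /\ (~(u /\ s) -> ~~s)) -> ~(((u /\ s) \/ (t /\ s)) \/ ((t \/ s) \/ p)))
Subformulas found:
  1. u
  2. q
  3. s
  4. t
  5. p
  6. ~s
  7. ~q
  8. ~~s
  9. (s \/ u)
  10. (t /\ s)
  11. (u /\ s)
  12. (t \/ s)
  13. (t /\ p)
  14. (~q \/ u)
  15. ~(u /\ s)
  16. ((t \/ s) \/ p)
  17. (~(u /\ s) -> ~~s)
  18. ((t /\ p) -> (s \/ u))
  19. ((u /\ s) \/ (t /\ s))
  20. (((t /\ p) -> (s \/ u)) \/ (~q \/ u))
  21. (((u /\ s) \/ (t /\ s)) \/ ((t \/ s) \/ p))
  22. ~(((u /\ s) \/ (t /\ s)) \/ ((t \/ s) \/ p))
  23. ((((t /\ p) -> (s \/ u)) \/ (~q \/ u)) /\ (~(u /\ s) -> ~~s))
  24. (((((t /\ p) -> (s \/ u)) \/ (~q \/ u)) /\ (~(u /\ s) -> ~~s)) -> ~(((u /\ s) \/ (t /\ s)) \/ ((t \/ s) \/ p)))
  25. ~(((((t /\ p) -> (s \/ u)) \/ (~q \/ u)) /\ (~(u /\ s) -> ~~s)) -> ~(((u /\ s) \/ (t /\ s)) \/ ((t \/ s) \/ p)))
Total distinct subformulas = 25

25


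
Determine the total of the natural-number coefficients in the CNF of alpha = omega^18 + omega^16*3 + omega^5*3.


CNF: omega^18 + omega^16*3 + omega^5*3
Coefficients: 1 + 3 + 3 = 7

7


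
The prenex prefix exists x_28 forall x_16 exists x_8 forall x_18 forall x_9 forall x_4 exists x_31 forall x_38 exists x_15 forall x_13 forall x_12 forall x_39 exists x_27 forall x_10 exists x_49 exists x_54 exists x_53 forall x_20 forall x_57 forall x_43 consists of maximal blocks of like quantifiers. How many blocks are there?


Alternations = 11.
Blocks = alternations + 1 = 12

12


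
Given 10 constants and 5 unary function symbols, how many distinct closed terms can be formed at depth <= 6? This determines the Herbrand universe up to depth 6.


Herbrand terms by depth:
Depth 0: 10 constants
Depth 1: 50 new terms (running total: 60)
Depth 2: 250 new terms (running total: 310)
Depth 3: 1250 new terms (running total: 1560)
Depth 4: 6250 new terms (running total: 7810)
Depth 5: 31250 new terms (running total: 39060)
Depth 6: 156250 new terms (running total: 195310)
Total distinct ground terms = 195310

195310


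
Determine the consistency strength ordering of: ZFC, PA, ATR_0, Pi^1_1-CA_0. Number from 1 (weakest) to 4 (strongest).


Ordering by consistency strength:
1. PA
2. ATR_0
3. Pi^1_1-CA_0
4. ZFC


ZFC=4, PA=1, ATR_0=2, Pi^1_1-CA_0=3


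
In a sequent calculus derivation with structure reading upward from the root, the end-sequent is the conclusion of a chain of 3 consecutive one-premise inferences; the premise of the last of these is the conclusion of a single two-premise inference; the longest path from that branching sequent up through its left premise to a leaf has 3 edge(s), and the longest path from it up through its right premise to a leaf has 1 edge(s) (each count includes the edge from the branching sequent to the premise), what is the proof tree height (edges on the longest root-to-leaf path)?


Longest path through the left premise: 3 edges (measured from the branching sequent)
Longest path through the right premise: 1 edges
Height of the subtree rooted at the branching sequent: max(3, 1) = 3
The branching sequent sits 3 edges above the root (the chain of one-premise inferences), so height = 3 + 3 = 6

6


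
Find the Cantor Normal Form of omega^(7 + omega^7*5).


omega^(7 + omega^7*5):
In ordinal addition a term is absorbed by a following term of strictly larger exponent: 0 < 7, so 7 + omega^7*5 = omega^7*5.
omega raised to a CNF ordinal is a single CNF term: Result = omega^(omega^7*5)

omega^(omega^7*5)


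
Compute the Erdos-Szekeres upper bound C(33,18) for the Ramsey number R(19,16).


R(19,16) <= C(19+16-2, 19-1) = C(33, 18)
C(33, 18) = 33! / (18! * 15!)
= 1037158320

1037158320


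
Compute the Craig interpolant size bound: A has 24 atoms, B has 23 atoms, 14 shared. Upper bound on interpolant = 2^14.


Shared atoms = 14
Craig interpolant size bound = 2^14
= 16384

16384


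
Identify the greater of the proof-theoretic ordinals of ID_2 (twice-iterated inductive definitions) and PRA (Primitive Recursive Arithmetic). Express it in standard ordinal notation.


Proof-theoretic ordinal of ID_2 (twice-iterated inductive definitions): psi_0(epsilon_{Omega_2+1})
Proof-theoretic ordinal of PRA (Primitive Recursive Arithmetic): omega^omega
Comparing: omega^omega < psi_0(epsilon_{Omega_2+1}).
The larger ordinal is psi_0(epsilon_{Omega_2+1}) (from ID_2 (twice-iterated inductive definitions)).

psi_0(epsilon_{Omega_2+1})


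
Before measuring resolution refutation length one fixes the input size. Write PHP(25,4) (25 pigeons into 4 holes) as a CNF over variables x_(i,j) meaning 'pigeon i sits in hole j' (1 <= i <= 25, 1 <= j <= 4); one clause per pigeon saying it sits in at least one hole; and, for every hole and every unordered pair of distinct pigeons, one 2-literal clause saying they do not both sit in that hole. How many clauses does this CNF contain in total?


PHP(25,4): 25 pigeons, 4 holes, 25*4 = 100 variables.
- pigeon clauses: one per pigeon -> 25 clauses
- hole clauses: 4 holes * C(25,2) = 4 * 300 -> 1200 clauses
Total clauses = 25 + 1200 = 1225

1225


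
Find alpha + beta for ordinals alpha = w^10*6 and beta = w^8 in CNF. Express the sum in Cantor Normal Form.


Ordinal addition w^10*6 + w^8:
Leading exponent of alpha (10) > leading exponent of beta (8).
Since alpha's term has higher exponent than beta's leading term,
the sum is simply alpha followed by beta.
Result = w^10*6 + w^8

w^10*6 + w^8


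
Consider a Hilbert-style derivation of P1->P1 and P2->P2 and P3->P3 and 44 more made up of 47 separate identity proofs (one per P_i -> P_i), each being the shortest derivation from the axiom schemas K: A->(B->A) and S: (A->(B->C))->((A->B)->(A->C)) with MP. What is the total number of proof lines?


The shortest proof of A->A from K and S in the Hilbert calculus has exactly 5 lines:
(1) K instance A->((A->A)->A), (2) S instance, (3) MP on 1,2, (4) K instance A->(A->A), (5) MP on 3,4.
For 47 independent identities: 47 * 5 = 235 lines total.

235


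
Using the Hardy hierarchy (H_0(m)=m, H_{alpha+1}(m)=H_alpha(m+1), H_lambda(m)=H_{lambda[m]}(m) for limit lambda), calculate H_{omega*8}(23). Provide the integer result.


H_{omega*8}(23):
For the Hardy hierarchy, H_{omega*k}(n) = 2^k * n.
2^8 = 256.
256 * 23 = 5888

5888


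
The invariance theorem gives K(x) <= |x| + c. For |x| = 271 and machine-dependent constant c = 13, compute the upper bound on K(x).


K(x) <= |x| + c = 271 + 13 = 284

284


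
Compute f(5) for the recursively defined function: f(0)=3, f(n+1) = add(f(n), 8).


f(0) = 3
f(1) = add(f(0), 8) = add(3, 8) = 11
f(2) = add(f(1), 8) = add(11, 8) = 19
f(3) = add(f(2), 8) = add(19, 8) = 27
f(4) = add(f(3), 8) = add(27, 8) = 35
f(5) = add(f(4), 8) = add(35, 8) = 43


43


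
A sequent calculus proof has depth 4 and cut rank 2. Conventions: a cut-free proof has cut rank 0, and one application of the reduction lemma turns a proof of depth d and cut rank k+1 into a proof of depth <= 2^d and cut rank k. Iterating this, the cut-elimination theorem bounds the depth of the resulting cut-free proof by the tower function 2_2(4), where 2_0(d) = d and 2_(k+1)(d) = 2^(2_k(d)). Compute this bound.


Each rank reduction sends depth d to at most 2^d; cut rank r needs r reductions.
2_0(4) = 4
2_1(4) = 2^4 = 16
2_2(4) = 2^16 = 65536
Cut-free depth bound = 65536

65536


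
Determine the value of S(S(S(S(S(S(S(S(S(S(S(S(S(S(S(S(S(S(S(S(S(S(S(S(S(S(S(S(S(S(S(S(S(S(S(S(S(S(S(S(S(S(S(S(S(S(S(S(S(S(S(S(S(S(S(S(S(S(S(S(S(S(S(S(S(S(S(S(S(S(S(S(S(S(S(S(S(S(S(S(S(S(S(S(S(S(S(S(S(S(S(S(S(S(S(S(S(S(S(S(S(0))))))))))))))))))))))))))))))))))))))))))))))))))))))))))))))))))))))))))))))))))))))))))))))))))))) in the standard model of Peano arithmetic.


Counting successors applied to 0:
101 applications of S to 0 = 101

101


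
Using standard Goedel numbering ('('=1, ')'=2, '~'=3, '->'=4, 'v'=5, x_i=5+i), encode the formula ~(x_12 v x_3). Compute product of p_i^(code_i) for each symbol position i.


Formula: ~(x_12 v x_3)
Symbol codes: [3, 1, 17, 5, 8, 2]
Primes: [2, 3, 5, 7, 11, 13]
p_1^3 = 2^3 = 8
p_2^1 = 3^1 = 3
p_3^17 = 5^17 = 762939453125
p_4^5 = 7^5 = 16807
p_5^8 = 11^8 = 214358881
p_6^2 = 13^2 = 169
Product = 11148583767543145751953125000

11148583767543145751953125000


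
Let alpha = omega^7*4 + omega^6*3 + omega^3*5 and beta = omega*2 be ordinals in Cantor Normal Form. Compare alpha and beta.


Compare term by term from highest exponent:
alpha = omega^7*4 + omega^6*3 + omega^3*5
beta = omega*2
Term 1: alpha has omega^7*4, beta has omega^1*2
Term 2: alpha has omega^6*3, beta has omega^0*0
Term 3: alpha has omega^3*5, beta has omega^0*0
Result: alpha > beta

alpha > beta


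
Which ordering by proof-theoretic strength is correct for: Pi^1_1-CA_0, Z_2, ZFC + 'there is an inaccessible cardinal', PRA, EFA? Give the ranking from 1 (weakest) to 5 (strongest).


Ordering by consistency strength:
1. EFA
2. PRA
3. Pi^1_1-CA_0
4. Z_2
5. ZFC + 'there is an inaccessible cardinal'


Pi^1_1-CA_0=3, Z_2=4, ZFC + 'there is an inaccessible cardinal'=5, PRA=2, EFA=1


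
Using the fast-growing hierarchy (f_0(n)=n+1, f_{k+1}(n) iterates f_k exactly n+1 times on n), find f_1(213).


f_1(213) = f_0^214(213)
f_0 adds 1 each time, applied 214 times.
f_1(213) = 213 + 214 = 427

427


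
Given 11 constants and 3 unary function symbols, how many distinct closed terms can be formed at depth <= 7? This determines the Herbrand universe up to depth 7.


Herbrand terms by depth:
Depth 0: 11 constants
Depth 1: 33 new terms (running total: 44)
Depth 2: 99 new terms (running total: 143)
Depth 3: 297 new terms (running total: 440)
Depth 4: 891 new terms (running total: 1331)
Depth 5: 2673 new terms (running total: 4004)
Depth 6: 8019 new terms (running total: 12023)
Depth 7: 24057 new terms (running total: 36080)
Total distinct ground terms = 36080

36080


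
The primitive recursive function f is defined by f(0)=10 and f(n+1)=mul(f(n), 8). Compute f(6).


f(0) = 10
f(1) = mul(f(0), 8) = mul(10, 8) = 80
f(2) = mul(f(1), 8) = mul(80, 8) = 640
f(3) = mul(f(2), 8) = mul(640, 8) = 5120
f(4) = mul(f(3), 8) = mul(5120, 8) = 40960
f(5) = mul(f(4), 8) = mul(40960, 8) = 327680
f(6) = mul(f(5), 8) = mul(327680, 8) = 2621440


2621440


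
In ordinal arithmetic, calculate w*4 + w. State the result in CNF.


Ordinal addition w*4 + w:
Both terms have the same exponent 1.
w^e*c + w^e*d = w^e*(c+d).
Result = w^1*(4+1) = w*5

w*5


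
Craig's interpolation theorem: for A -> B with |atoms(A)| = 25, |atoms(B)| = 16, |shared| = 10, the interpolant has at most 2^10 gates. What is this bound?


Shared atoms = 10
Craig interpolant size bound = 2^10
= 1024

1024


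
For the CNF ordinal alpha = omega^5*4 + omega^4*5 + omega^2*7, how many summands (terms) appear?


CNF: omega^5*4 + omega^4*5 + omega^2*7
Count the summands separated by '+':
  term 1: omega^5*4
  term 2: omega^4*5
  term 3: omega^2*7
Total terms = 3

3


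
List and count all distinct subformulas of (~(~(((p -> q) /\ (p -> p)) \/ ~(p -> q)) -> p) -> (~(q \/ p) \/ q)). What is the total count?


Formula: (~(~(((p -> q) /\ (p -> p)) \/ ~(p -> q)) -> p) -> (~(q \/ p) \/ q))
Subformulas found:
  1. q
  2. p
  3. (q \/ p)
  4. (p -> p)
  5. (p -> q)
  6. ~(q \/ p)
  7. ~(p -> q)
  8. (~(q \/ p) \/ q)
  9. ((p -> q) /\ (p -> p))
  10. (((p -> q) /\ (p -> p)) \/ ~(p -> q))
  11. ~(((p -> q) /\ (p -> p)) \/ ~(p -> q))
  12. (~(((p -> q) /\ (p -> p)) \/ ~(p -> q)) -> p)
  13. ~(~(((p -> q) /\ (p -> p)) \/ ~(p -> q)) -> p)
  14. (~(~(((p -> q) /\ (p -> p)) \/ ~(p -> q)) -> p) -> (~(q \/ p) \/ q))
Total distinct subformulas = 14

14


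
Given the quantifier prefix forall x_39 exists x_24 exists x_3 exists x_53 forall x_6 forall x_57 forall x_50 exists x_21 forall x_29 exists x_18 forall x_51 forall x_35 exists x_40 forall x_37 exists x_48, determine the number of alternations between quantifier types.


Walk the prefix and count type changes:
  position 1: forall -> exists <-- alternation
  position 2: exists -> exists
  position 3: exists -> exists
  position 4: exists -> forall <-- alternation
  position 5: forall -> forall
  position 6: forall -> forall
  position 7: forall -> exists <-- alternation
  position 8: exists -> forall <-- alternation
  position 9: forall -> exists <-- alternation
  position 10: exists -> forall <-- alternation
  position 11: forall -> forall
  position 12: forall -> exists <-- alternation
  position 13: exists -> forall <-- alternation
  position 14: forall -> exists <-- alternation
Total alternations = 9

9


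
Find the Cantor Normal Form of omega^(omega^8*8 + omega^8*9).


omega^(omega^8*8 + omega^8*9):
Both terms of the exponent have the same exponent 8, so they merge: omega^8*8 + omega^8*9 = omega^8*(8+9) = omega^8*17.
omega raised to a CNF ordinal is a single CNF term: Result = omega^(omega^8*17)

omega^(omega^8*17)


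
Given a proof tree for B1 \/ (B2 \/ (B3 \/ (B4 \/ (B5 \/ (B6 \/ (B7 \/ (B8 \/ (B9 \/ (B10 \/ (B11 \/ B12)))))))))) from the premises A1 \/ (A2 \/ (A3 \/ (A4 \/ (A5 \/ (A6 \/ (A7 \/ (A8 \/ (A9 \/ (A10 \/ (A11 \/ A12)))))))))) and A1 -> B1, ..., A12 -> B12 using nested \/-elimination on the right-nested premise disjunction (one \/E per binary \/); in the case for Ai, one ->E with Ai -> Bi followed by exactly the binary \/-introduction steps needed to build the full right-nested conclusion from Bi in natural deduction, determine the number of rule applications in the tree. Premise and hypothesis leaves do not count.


Constructive dilemma with 12 branches, all disjunctions right-nested:
- \/E: the premise has 11 binary \/, each eliminated once: 11 nodes.
- ->E: one per case (Ai with Ai -> Bi gives Bi): 12 nodes.
- \/I: in case i < n, Bi needs 1 step to form Bi \/ (B(i+1) \/ ...) and then i-1 steps to prepend B(i-1), ..., B1, i.e. i steps; in case i = n, B12 needs 11 prepend steps.
  \/I total = (1 + 2 + ... + 11) + 11 = 66 + 11 = 77 nodes.
Total = 11 + 12 + 77 = 100

100


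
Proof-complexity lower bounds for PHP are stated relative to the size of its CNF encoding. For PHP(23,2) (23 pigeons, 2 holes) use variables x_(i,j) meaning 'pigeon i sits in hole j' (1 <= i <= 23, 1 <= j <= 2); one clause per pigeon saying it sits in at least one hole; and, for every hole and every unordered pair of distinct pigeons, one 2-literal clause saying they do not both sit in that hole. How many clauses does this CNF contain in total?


PHP(23,2): 23 pigeons, 2 holes, 23*2 = 46 variables.
- pigeon clauses: one per pigeon -> 23 clauses
- hole clauses: 2 holes * C(23,2) = 2 * 253 -> 506 clauses
Total clauses = 23 + 506 = 529

529


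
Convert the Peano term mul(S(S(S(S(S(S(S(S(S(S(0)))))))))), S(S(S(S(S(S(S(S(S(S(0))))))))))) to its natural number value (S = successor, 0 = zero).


mul(S^10(0), S^10(0)):
S^10(0) = 10
S^10(0) = 10
10 * 10 = 100

100


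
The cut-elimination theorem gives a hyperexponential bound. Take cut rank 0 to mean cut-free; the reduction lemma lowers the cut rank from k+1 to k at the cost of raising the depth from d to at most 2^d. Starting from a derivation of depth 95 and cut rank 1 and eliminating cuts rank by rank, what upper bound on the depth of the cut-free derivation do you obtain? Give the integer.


Each rank reduction sends depth d to at most 2^d; cut rank r needs r reductions.
2_0(95) = 95
2_1(95) = 2^95 = 39614081257132168796771975168
Cut-free depth bound = 39614081257132168796771975168

39614081257132168796771975168


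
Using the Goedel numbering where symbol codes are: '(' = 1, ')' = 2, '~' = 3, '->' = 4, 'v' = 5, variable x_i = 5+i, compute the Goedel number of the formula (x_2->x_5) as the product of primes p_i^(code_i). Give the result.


Formula: (x_2->x_5)
Symbol codes: [1, 7, 4, 10, 2]
Primes: [2, 3, 5, 7, 11]
p_1^1 = 2^1 = 2
p_2^7 = 3^7 = 2187
p_3^4 = 5^4 = 625
p_4^10 = 7^10 = 282475249
p_5^2 = 11^2 = 121
Product = 93438222146403750

93438222146403750


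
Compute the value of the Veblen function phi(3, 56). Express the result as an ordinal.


phi(3, 56):
phi(3, beta) = eta_beta (the beta-th eta number, fixed point of zeta).
phi(3, 56) = eta_56

eta_56


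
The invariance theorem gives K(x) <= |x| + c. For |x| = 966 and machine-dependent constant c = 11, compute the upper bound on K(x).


K(x) <= |x| + c = 966 + 11 = 977

977


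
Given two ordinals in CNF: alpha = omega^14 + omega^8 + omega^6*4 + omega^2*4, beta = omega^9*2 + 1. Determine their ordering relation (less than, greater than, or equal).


Compare term by term from highest exponent:
alpha = omega^14 + omega^8 + omega^6*4 + omega^2*4
beta = omega^9*2 + 1
Term 1: alpha has omega^14*1, beta has omega^9*2
Term 2: alpha has omega^8*1, beta has omega^0*1
Term 3: alpha has omega^6*4, beta has omega^0*0
Term 4: alpha has omega^2*4, beta has omega^0*0
Result: alpha > beta

alpha > beta


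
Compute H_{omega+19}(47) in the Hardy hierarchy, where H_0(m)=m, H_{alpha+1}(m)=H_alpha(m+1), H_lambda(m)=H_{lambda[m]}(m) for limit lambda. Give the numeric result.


H_{omega+19}(47):
Unwind the 19 successor steps: H_{omega+19}(47) = H_omega(47+19) = H_omega(66).
H_omega(m) = H_m(m) = m + m = 2m.
Result = 2 * 66 = 132

132


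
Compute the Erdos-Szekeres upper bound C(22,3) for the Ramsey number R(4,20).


R(4,20) <= C(4+20-2, 4-1) = C(22, 3)
C(22, 3) = 22! / (3! * 19!)
= 1540

1540


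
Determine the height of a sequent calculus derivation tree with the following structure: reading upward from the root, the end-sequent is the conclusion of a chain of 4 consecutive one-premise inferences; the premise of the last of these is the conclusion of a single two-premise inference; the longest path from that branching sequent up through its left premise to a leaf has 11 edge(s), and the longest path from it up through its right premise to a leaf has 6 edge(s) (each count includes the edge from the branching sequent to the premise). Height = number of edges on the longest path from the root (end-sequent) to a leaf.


Longest path through the left premise: 11 edges (measured from the branching sequent)
Longest path through the right premise: 6 edges
Height of the subtree rooted at the branching sequent: max(11, 6) = 11
The branching sequent sits 4 edges above the root (the chain of one-premise inferences), so height = 11 + 4 = 15

15


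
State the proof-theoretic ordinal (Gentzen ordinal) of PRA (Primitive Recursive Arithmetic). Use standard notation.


The proof-theoretic ordinal of PRA (Primitive Recursive Arithmetic) is a standard result in ordinal analysis.
This ordinal is the supremum of order types of primitive recursive well-orderings
that the theory can prove to be well-ordered.
For PRA (Primitive Recursive Arithmetic), the proof-theoretic ordinal is omega^omega.

omega^omega


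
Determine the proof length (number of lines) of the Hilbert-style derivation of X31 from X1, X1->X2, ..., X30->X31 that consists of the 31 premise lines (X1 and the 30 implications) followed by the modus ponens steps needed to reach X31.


We have 31 premise lines: X1 and 30 implications.
Each implication is detached once by MP, giving 30 MP lines.
31 premise lines + 30 MP lines = 61 total lines.

61


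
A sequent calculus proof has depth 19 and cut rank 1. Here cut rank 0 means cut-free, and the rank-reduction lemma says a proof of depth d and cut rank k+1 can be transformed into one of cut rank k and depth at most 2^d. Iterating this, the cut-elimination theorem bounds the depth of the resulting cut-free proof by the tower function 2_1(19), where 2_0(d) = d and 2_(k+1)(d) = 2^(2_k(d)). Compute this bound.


Each rank reduction sends depth d to at most 2^d; cut rank r needs r reductions.
2_0(19) = 19
2_1(19) = 2^19 = 524288
Cut-free depth bound = 524288

524288


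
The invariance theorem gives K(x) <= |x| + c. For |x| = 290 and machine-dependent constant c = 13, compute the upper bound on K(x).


K(x) <= |x| + c = 290 + 13 = 303

303


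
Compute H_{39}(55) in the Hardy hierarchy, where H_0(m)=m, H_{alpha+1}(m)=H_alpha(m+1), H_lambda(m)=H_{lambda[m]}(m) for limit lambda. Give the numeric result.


H_39(55):
For finite ordinals k, H_k(n) = n + k (each successor step adds 1).
H_39(55) = 55 + 39 = 94

94


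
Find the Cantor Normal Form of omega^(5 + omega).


omega^(5 + omega):
In ordinal addition a term is absorbed by a following term of strictly larger exponent: 0 < 1, so 5 + omega = omega.
omega raised to a CNF ordinal is a single CNF term: Result = omega^omega

omega^omega


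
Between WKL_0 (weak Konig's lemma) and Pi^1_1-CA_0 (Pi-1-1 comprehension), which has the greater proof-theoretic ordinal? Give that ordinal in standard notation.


Proof-theoretic ordinal of WKL_0 (weak Konig's lemma): omega^omega
Proof-theoretic ordinal of Pi^1_1-CA_0 (Pi-1-1 comprehension): psi_0(Omega_omega)
Comparing: omega^omega < psi_0(Omega_omega).
The larger ordinal is psi_0(Omega_omega) (from Pi^1_1-CA_0 (Pi-1-1 comprehension)).

psi_0(Omega_omega)


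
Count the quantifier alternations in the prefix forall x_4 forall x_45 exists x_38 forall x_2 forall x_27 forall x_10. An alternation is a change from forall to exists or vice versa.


Walk the prefix and count type changes:
  position 1: forall -> forall
  position 2: forall -> exists <-- alternation
  position 3: exists -> forall <-- alternation
  position 4: forall -> forall
  position 5: forall -> forall
Total alternations = 2

2


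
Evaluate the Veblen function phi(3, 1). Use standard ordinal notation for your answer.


phi(3, 1):
phi(3, beta) = eta_beta (the beta-th eta number, fixed point of zeta).
phi(3, 1) = eta_1

eta_1


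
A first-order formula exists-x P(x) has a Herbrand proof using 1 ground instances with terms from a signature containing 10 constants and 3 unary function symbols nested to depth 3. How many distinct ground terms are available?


Herbrand terms by depth:
Depth 0: 10 constants
Depth 1: 30 new terms (running total: 40)
Depth 2: 90 new terms (running total: 130)
Depth 3: 270 new terms (running total: 400)
Total distinct ground terms = 400

400


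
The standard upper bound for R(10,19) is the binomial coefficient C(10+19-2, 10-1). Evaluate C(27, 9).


R(10,19) <= C(10+19-2, 10-1) = C(27, 9)
C(27, 9) = 27! / (9! * 18!)
= 4686825

4686825


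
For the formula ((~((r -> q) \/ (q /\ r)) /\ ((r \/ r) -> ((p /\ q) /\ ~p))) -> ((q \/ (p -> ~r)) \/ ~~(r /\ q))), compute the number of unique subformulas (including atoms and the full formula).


Formula: ((~((r -> q) \/ (q /\ r)) /\ ((r \/ r) -> ((p /\ q) /\ ~p))) -> ((q \/ (p -> ~r)) \/ ~~(r /\ q)))
Subformulas found:
  1. r
  2. q
  3. p
  4. ~p
  5. ~r
  6. (r -> q)
  7. (q /\ r)
  8. (p /\ q)
  9. (r /\ q)
  10. (r \/ r)
  11. ~(r /\ q)
  12. (p -> ~r)
  13. ~~(r /\ q)
  14. ((p /\ q) /\ ~p)
  15. (q \/ (p -> ~r))
  16. ((r -> q) \/ (q /\ r))
  17. ~((r -> q) \/ (q /\ r))
  18. ((r \/ r) -> ((p /\ q) /\ ~p))
  19. ((q \/ (p -> ~r)) \/ ~~(r /\ q))
  20. (~((r -> q) \/ (q /\ r)) /\ ((r \/ r) -> ((p /\ q) /\ ~p)))
  21. ((~((r -> q) \/ (q /\ r)) /\ ((r \/ r) -> ((p /\ q) /\ ~p))) -> ((q \/ (p -> ~r)) \/ ~~(r /\ q)))
Total distinct subformulas = 21

21
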